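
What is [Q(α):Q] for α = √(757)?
[Q(α):Q] = 2

[Q(α):Q] equals the degree of the minimal polynomial of α. Here α^2 = 757 and x^2 - 757 is irreducible (d = 757 is squarefree, ≠ 1, hence not a square), so deg(m_α) = 2. Thus [Q(α):Q] = 2.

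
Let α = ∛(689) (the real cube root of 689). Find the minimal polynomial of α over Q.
m_α(x) = x^3 - 689

α satisfies α^3 = 689, so x^3 - 689 annihilates α. By the rational root test, a rational root p/q (in lowest terms) of x^3 - 689 would satisfy p^3 = 689 q^3, forcing q = 1 and p^3 = 689; but 689 is not a perfect cube, contradiction. A monic cubic over Q with no rational root is irreducible (any nontrivial factorization would include a linear factor). Hence x^3 - 689 is the minimal polynomial of α, and in particular [Q(α):Q] = 3.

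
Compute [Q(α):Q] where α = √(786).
[Q(α):Q] = 2

[Q(α):Q] equals the degree of the minimal polynomial of α. Here α^2 = 786 and x^2 - 786 is irreducible (d = 786 is squarefree, ≠ 1, hence not a square), so deg(m_α) = 2. Thus [Q(α):Q] = 2.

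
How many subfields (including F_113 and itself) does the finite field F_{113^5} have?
F_{113^5} has 2 subfields

The subfields of F_{p^n} are exactly the fields F_{p^d} for d | n (each is the fixed field of the unique index-d subgroup of Gal(F_{p^n}/F_p) ≅ Z/nZ). The divisors of n = 5 are {1, 5}, giving 2 subfields: F_{113^1}, F_{113^5}.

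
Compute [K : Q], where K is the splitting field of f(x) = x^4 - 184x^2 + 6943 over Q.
[K : Q] = 4

Solving the quadratic in x^2: x^2 = (184 ± √(184^2 - 4·6943))/2 = (184 ± √6084)/2 = (184 ± 78)/2, giving x^2 = 131 or x^2 = 53. So f(x) = (x^2 - 131)(x^2 - 53) and the roots of f are ±√131, ±√53. Hence the splitting field is K = Q(√131, √53). Since 131 and 53 are distinct squarefree integers > 1, their product 6943 is not a perfect square, so √53 ∉ Q(√131). By the tower law [K:Q] = [Q(√131,√53):Q(√131)] · [Q(√131):Q] = 2 · 2 = 4.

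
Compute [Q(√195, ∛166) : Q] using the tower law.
[Q(√195, ∛166) : Q] = 6

Let L = Q(√195, ∛166). Since Q(√195) ⊂ L and [Q(√195):Q] = 2, the tower law gives 2 | [L:Q]. Likewise Q(∛166) ⊂ L with [Q(∛166):Q] = 3 (because 166 is not a perfect cube), so 3 | [L:Q]. As gcd(2,3) = 1, [L:Q] is divisible by 6. Conversely L is generated over Q by √195 and ∛166, so [L:Q] ≤ 2·3 = 6. Therefore [Q(√195, ∛166) : Q] = 6.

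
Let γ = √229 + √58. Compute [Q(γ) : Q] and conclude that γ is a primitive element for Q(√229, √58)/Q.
[Q(γ) : Q] = 4 (equivalently, Q(γ) = Q(√229, √58))

Obviously Q(γ) ⊆ Q(√229, √58), and [Q(√229, √58):Q] = 4 (since 229, 58 are distinct squarefree integers > 1 with 13282 not a perfect square). To show equality we compute the minimal polynomial of γ. From γ = √229 + √58: γ^2 = 229 + 2√(13282) + 58 = 287 + 2√(13282), so γ^2 - 287 = 2√(13282); squaring, (γ^2 - 287)^2 = 4·13282, i.e. γ^4 - 574γ^2 + 82369 - 53128 = 0, i.e. γ^4 - 574γ^2 + 29241 = 0. So γ is a root of x^4 - 574x^2 + 29241. This polynomial is irreducible over Q: it has no rational root (each ±√229 ± √58 is irrational), and any factorization into two quadratics over Q would force √(13282) ∈ Q (pairing opposite roots) or √229, √58 ∈ Q (other pairings), all impossible. Hence [Q(γ):Q] = 4 = [Q(√229, √58):Q], so Q(γ) = Q(√229, √58).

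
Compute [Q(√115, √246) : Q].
[Q(√115, √246) : Q] = 4

[Q(√115):Q] = 2 (min poly x^2 - 115, irreducible since 115 is squarefree > 1). For the top step, suppose √246 ∈ Q(√115), say √246 = c + d√115 with c, d ∈ Q. Squaring: 246 = c^2 + 115d^2 + 2cd√115. Since √115 ∉ Q this forces 2cd = 0. If d = 0 then √246 = c ∈ Q, contradicting 246 squarefree > 1. If c = 0 then 246 = 115d^2, so 115·246 = (115d)^2 is a perfect square in Q — but 115·246 = 28290 is not a perfect square (since 115 and 246 are distinct squarefree integers). Contradiction. Hence √246 ∉ Q(√115), so x^2 - 246 stays irreducible over Q(√115) and [Q(√115, √246) : Q(√115)] = 2. By the tower law, [Q(√115, √246) : Q] = 2 · 2 = 4.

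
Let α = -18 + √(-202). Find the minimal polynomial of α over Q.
m_α(x) = x^2 + 36x + 526

From α + 18 = √(-202), squaring gives (α + 18)^2 = -202, i.e. α^2 + 36α + 324 = -202, so α^2 + 36α + 526 = 0. The discriminant of x^2 + 36x + 526 is (36)^2 - 4·(526) = 1296 - 2104 = -808, and 4·(-202) is not a perfect square in Q since -202 is squarefree and ≠ 1. Hence x^2 + 36x + 526 is irreducible over Q and is the minimal polynomial of α.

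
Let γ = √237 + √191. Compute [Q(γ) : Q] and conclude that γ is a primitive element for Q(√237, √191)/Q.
[Q(γ) : Q] = 4 (equivalently, Q(γ) = Q(√237, √191))

Obviously Q(γ) ⊆ Q(√237, √191), and [Q(√237, √191):Q] = 4 (since 237, 191 are distinct squarefree integers > 1 with 45267 not a perfect square). To show equality we compute the minimal polynomial of γ. From γ = √237 + √191: γ^2 = 237 + 2√(45267) + 191 = 428 + 2√(45267), so γ^2 - 428 = 2√(45267); squaring, (γ^2 - 428)^2 = 4·45267, i.e. γ^4 - 856γ^2 + 183184 - 181068 = 0, i.e. γ^4 - 856γ^2 + 2116 = 0. So γ is a root of x^4 - 856x^2 + 2116. This polynomial is irreducible over Q: it has no rational root (each ±√237 ± √191 is irrational), and any factorization into two quadratics over Q would force √(45267) ∈ Q (pairing opposite roots) or √237, √191 ∈ Q (other pairings), all impossible. Hence [Q(γ):Q] = 4 = [Q(√237, √191):Q], so Q(γ) = Q(√237, √191).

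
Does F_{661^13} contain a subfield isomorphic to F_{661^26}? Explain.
No: F_{661^26} is not a subfield of F_{661^13}

F_{p^m} embeds in F_{p^n} iff m | n. Here 26 ∤ 13 (since 13 = 0·26 + 13 with remainder 13 ≠ 0), so F_{661^26} is not a subfield of F_{661^13}. Equivalently: if it were, the tower law would give 26 = [F_{661^26}:F_661] dividing [F_{661^13}:F_661] = 13, contradiction.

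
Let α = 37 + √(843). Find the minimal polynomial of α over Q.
m_α(x) = x^2 - 74x + 526

From α - 37 = √(843), squaring gives (α - 37)^2 = 843, i.e. α^2 - 74α + 1369 = 843, so α^2 - 74α + 526 = 0. The discriminant of x^2 - 74x + 526 is (-74)^2 - 4·(526) = 5476 - 2104 = 3372, and 4·(843) is not a perfect square in Q since 843 is squarefree and ≠ 1. Hence x^2 - 74x + 526 is irreducible over Q and is the minimal polynomial of α.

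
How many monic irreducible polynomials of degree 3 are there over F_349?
There are 14169400 monic irreducible polynomials of degree 3 over F_349

Each element of F_{349^3} that lies in no proper subfield is a root of exactly one monic irreducible of degree 3 over F_349, and each such polynomial has 3 distinct roots in F_{349^3}. By Möbius inversion the count is N_349(3) = (1/3) Σ_{d|3} μ(3/d) · 349^d = (1/3)(μ(3)·349^1 + μ(1)·349^3) = 42508200/3 = 14169400.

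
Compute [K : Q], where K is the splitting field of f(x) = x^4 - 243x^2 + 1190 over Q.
[K : Q] = 4

Solving the quadratic in x^2: x^2 = (243 ± √(243^2 - 4·1190))/2 = (243 ± √54289)/2 = (243 ± 233)/2, giving x^2 = 238 or x^2 = 5. So f(x) = (x^2 - 238)(x^2 - 5) and the roots of f are ±√238, ±√5. Hence the splitting field is K = Q(√238, √5). Since 238 and 5 are distinct squarefree integers > 1, their product 1190 is not a perfect square, so √5 ∉ Q(√238). By the tower law [K:Q] = [Q(√238,√5):Q(√238)] · [Q(√238):Q] = 2 · 2 = 4.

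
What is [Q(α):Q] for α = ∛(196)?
[Q(α):Q] = 3

The minimal polynomial of α is x^3 - 196, irreducible over Q since 196 is not a perfect cube (so x^3 - 196 has no rational root). Hence [Q(α):Q] = deg(m_α) = 3.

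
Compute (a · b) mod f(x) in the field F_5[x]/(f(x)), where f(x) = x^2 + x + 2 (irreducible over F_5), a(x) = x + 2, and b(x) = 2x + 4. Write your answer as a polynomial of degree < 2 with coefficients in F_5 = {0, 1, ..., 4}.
a · b ≡ x + 4 (mod f(x))

Multiply in F_5[x]: a(x)·b(x) = (x + 2)·(2x + 4) = 2x^2 + 3x + 3. This has degree ≥ 2, so divide by f(x) over F_5: 2x^2 + 3x + 3 = (2)·(x^2 + x + 2) + (x + 4). Hence a·b ≡ x + 4 (mod f). (F_5[x]/(f) is a field with 5^2 = 25 elements since f is irreducible of degree 2.)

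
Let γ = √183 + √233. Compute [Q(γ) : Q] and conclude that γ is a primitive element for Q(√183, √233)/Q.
[Q(γ) : Q] = 4 (equivalently, Q(γ) = Q(√183, √233))

Obviously Q(γ) ⊆ Q(√183, √233), and [Q(√183, √233):Q] = 4 (since 183, 233 are distinct squarefree integers > 1 with 42639 not a perfect square). To show equality we compute the minimal polynomial of γ. From γ = √183 + √233: γ^2 = 183 + 2√(42639) + 233 = 416 + 2√(42639), so γ^2 - 416 = 2√(42639); squaring, (γ^2 - 416)^2 = 4·42639, i.e. γ^4 - 832γ^2 + 173056 - 170556 = 0, i.e. γ^4 - 832γ^2 + 2500 = 0. So γ is a root of x^4 - 832x^2 + 2500. This polynomial is irreducible over Q: it has no rational root (each ±√183 ± √233 is irrational), and any factorization into two quadratics over Q would force √(42639) ∈ Q (pairing opposite roots) or √183, √233 ∈ Q (other pairings), all impossible. Hence [Q(γ):Q] = 4 = [Q(√183, √233):Q], so Q(γ) = Q(√183, √233).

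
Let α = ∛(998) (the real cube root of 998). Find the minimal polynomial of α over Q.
m_α(x) = x^3 - 998

α satisfies α^3 = 998, so x^3 - 998 annihilates α. By the rational root test, a rational root p/q (in lowest terms) of x^3 - 998 would satisfy p^3 = 998 q^3, forcing q = 1 and p^3 = 998; but 998 is not a perfect cube, contradiction. A monic cubic over Q with no rational root is irreducible (any nontrivial factorization would include a linear factor). Hence x^3 - 998 is the minimal polynomial of α, and in particular [Q(α):Q] = 3.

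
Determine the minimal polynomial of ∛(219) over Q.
m_α(x) = x^3 - 219

α satisfies α^3 = 219, so x^3 - 219 annihilates α. By the rational root test, a rational root p/q (in lowest terms) of x^3 - 219 would satisfy p^3 = 219 q^3, forcing q = 1 and p^3 = 219; but 219 is not a perfect cube, contradiction. A monic cubic over Q with no rational root is irreducible (any nontrivial factorization would include a linear factor). Hence x^3 - 219 is the minimal polynomial of α, and in particular [Q(α):Q] = 3.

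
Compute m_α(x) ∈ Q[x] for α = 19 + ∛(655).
m_α(x) = x^3 - 57x^2 + 1083x - 7514

Set β = α - 19 = ∛(655), so β^3 = 655. Then (α - 19)^3 - 655 = 0, i.e. α is a root of g(x) = (x - 19)^3 - 655 = x^3 - 57x^2 + 1083x - 7514. Since g(x) = h(x - 19) where h(x) = x^3 - 655, and h is irreducible over Q (because 655 is not a perfect cube, so h has no rational root, and a monic cubic with no rational root is irreducible), g is also irreducible (irreducibility is preserved under the substitution x → x - 19). Hence m_α(x) = x^3 - 57x^2 + 1083x - 7514.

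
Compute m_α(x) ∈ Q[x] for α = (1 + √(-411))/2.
m_α(x) = x^2 - x + 103

From 2α - 1 = √(-411), squaring gives (2α - 1)^2 = -411, i.e. 4α^2 - 4α + 1 = -411, so α^2 - α + (1 + 411)/4 = 0. Since -411 ≡ 1 (mod 4), (1 + 411)/4 = 103 ∈ Z. The polynomial x^2 - x + 103 has discriminant 1 - 4·(103) = -411, which is not a perfect square in Q (d = -411 is squarefree and ≠ 1), so x^2 - x + 103 is irreducible over Q. It is the minimal polynomial of α.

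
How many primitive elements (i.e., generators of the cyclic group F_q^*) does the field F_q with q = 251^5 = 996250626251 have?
There are φ(996250626250) = 362272900000 primitive elements

F_q^* is cyclic of order q - 1 = 996250626250. A cyclic group of order m has exactly φ(m) generators. Here m = 996250626250 = 2 · 5^4 · 11^2 · 6586781, so the number of primitive elements is φ(996250626250) = 362272900000.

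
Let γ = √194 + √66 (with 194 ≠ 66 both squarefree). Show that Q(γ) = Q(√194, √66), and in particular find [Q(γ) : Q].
[Q(γ) : Q] = 4 (equivalently, Q(γ) = Q(√194, √66))

Obviously Q(γ) ⊆ Q(√194, √66), and [Q(√194, √66):Q] = 4 (since 194, 66 are distinct squarefree integers > 1 with 12804 not a perfect square). To show equality we compute the minimal polynomial of γ. From γ = √194 + √66: γ^2 = 194 + 2√(12804) + 66 = 260 + 2√(12804), so γ^2 - 260 = 2√(12804); squaring, (γ^2 - 260)^2 = 4·12804, i.e. γ^4 - 520γ^2 + 67600 - 51216 = 0, i.e. γ^4 - 520γ^2 + 16384 = 0. So γ is a root of x^4 - 520x^2 + 16384. This polynomial is irreducible over Q: it has no rational root (each ±√194 ± √66 is irrational), and any factorization into two quadratics over Q would force √(12804) ∈ Q (pairing opposite roots) or √194, √66 ∈ Q (other pairings), all impossible. Hence [Q(γ):Q] = 4 = [Q(√194, √66):Q], so Q(γ) = Q(√194, √66).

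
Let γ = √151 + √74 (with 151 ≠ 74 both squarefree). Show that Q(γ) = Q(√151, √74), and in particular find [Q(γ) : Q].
[Q(γ) : Q] = 4 (equivalently, Q(γ) = Q(√151, √74))

Obviously Q(γ) ⊆ Q(√151, √74), and [Q(√151, √74):Q] = 4 (since 151, 74 are distinct squarefree integers > 1 with 11174 not a perfect square). To show equality we compute the minimal polynomial of γ. From γ = √151 + √74: γ^2 = 151 + 2√(11174) + 74 = 225 + 2√(11174), so γ^2 - 225 = 2√(11174); squaring, (γ^2 - 225)^2 = 4·11174, i.e. γ^4 - 450γ^2 + 50625 - 44696 = 0, i.e. γ^4 - 450γ^2 + 5929 = 0. So γ is a root of x^4 - 450x^2 + 5929. This polynomial is irreducible over Q: it has no rational root (each ±√151 ± √74 is irrational), and any factorization into two quadratics over Q would force √(11174) ∈ Q (pairing opposite roots) or √151, √74 ∈ Q (other pairings), all impossible. Hence [Q(γ):Q] = 4 = [Q(√151, √74):Q], so Q(γ) = Q(√151, √74).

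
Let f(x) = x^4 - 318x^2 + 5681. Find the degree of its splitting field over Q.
[K : Q] = 4

Solving the quadratic in x^2: x^2 = (318 ± √(318^2 - 4·5681))/2 = (318 ± √78400)/2 = (318 ± 280)/2, giving x^2 = 19 or x^2 = 299. So f(x) = (x^2 - 19)(x^2 - 299) and the roots of f are ±√19, ±√299. Hence the splitting field is K = Q(√19, √299). Since 19 and 299 are distinct squarefree integers > 1, their product 5681 is not a perfect square, so √299 ∉ Q(√19). By the tower law [K:Q] = [Q(√19,√299):Q(√19)] · [Q(√19):Q] = 2 · 2 = 4.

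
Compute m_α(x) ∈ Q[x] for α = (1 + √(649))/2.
m_α(x) = x^2 - x - 162

From 2α - 1 = √(649), squaring gives (2α - 1)^2 = 649, i.e. 4α^2 - 4α + 1 = 649, so α^2 - α + (1 - 649)/4 = 0. Since 649 ≡ 1 (mod 4), (1 - 649)/4 = -162 ∈ Z. The polynomial x^2 - x - 162 has discriminant 1 - 4·(-162) = 649, which is not a perfect square in Q (d = 649 is squarefree and ≠ 1), so x^2 - x - 162 is irreducible over Q. It is the minimal polynomial of α.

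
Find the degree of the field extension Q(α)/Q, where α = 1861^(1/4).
[Q(α):Q] = 4

α is a root of x^4 - 1861. By Eisenstein's criterion at the prime p = 1861 (which divides the constant term 1861 but p^2 = 3463321 does not, since 1861 is squarefree), x^4 - 1861 is irreducible over Q. Hence [Q(α):Q] = 4.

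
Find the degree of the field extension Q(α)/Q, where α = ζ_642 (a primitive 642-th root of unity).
[Q(α):Q] = 212

The minimal polynomial of ζ_642 over Q is the 642-th cyclotomic polynomial Φ_642(x), which is irreducible over Q and has degree φ(642) = 212. Hence [Q(α):Q] = φ(642) = 212.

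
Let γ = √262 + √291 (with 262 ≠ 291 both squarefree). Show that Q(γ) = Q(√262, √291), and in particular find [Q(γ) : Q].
[Q(γ) : Q] = 4 (equivalently, Q(γ) = Q(√262, √291))

Obviously Q(γ) ⊆ Q(√262, √291), and [Q(√262, √291):Q] = 4 (since 262, 291 are distinct squarefree integers > 1 with 76242 not a perfect square). To show equality we compute the minimal polynomial of γ. From γ = √262 + √291: γ^2 = 262 + 2√(76242) + 291 = 553 + 2√(76242), so γ^2 - 553 = 2√(76242); squaring, (γ^2 - 553)^2 = 4·76242, i.e. γ^4 - 1106γ^2 + 305809 - 304968 = 0, i.e. γ^4 - 1106γ^2 + 841 = 0. So γ is a root of x^4 - 1106x^2 + 841. This polynomial is irreducible over Q: it has no rational root (each ±√262 ± √291 is irrational), and any factorization into two quadratics over Q would force √(76242) ∈ Q (pairing opposite roots) or √262, √291 ∈ Q (other pairings), all impossible. Hence [Q(γ):Q] = 4 = [Q(√262, √291):Q], so Q(γ) = Q(√262, √291).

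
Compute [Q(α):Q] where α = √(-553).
[Q(α):Q] = 2

[Q(α):Q] equals the degree of the minimal polynomial of α. Here α^2 = -553 and x^2 + 553 is irreducible (d = -553 is squarefree, ≠ 1, hence not a square), so deg(m_α) = 2. Thus [Q(α):Q] = 2.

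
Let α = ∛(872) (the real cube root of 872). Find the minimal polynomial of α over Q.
m_α(x) = x^3 - 872

α satisfies α^3 = 872, so x^3 - 872 annihilates α. By the rational root test, a rational root p/q (in lowest terms) of x^3 - 872 would satisfy p^3 = 872 q^3, forcing q = 1 and p^3 = 872; but 872 is not a perfect cube, contradiction. A monic cubic over Q with no rational root is irreducible (any nontrivial factorization would include a linear factor). Hence x^3 - 872 is the minimal polynomial of α, and in particular [Q(α):Q] = 3.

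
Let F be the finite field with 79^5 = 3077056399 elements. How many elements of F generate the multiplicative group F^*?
There are φ(3077056398) = 946786560 primitive elements

F_q^* is cyclic of order q - 1 = 3077056398. A cyclic group of order m has exactly φ(m) generators. Here m = 3077056398 = 2 · 3 · 13 · 39449441, so the number of primitive elements is φ(3077056398) = 946786560.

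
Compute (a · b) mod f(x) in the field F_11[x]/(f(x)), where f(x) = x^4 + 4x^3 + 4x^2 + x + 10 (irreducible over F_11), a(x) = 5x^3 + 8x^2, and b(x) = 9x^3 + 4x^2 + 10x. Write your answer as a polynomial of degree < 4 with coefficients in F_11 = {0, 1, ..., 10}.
a · b ≡ 9x^3 + 8x^2 + 10x + 1 (mod f(x))

Multiply in F_11[x]: a(x)·b(x) = (5x^3 + 8x^2)·(9x^3 + 4x^2 + 10x) = x^6 + 4x^5 + 5x^4 + 3x^3. This has degree ≥ 4, so divide by f(x) over F_11: x^6 + 4x^5 + 5x^4 + 3x^3 = (x^2 + 1)·(x^4 + 4x^3 + 4x^2 + x + 10) + (9x^3 + 8x^2 + 10x + 1). Hence a·b ≡ 9x^3 + 8x^2 + 10x + 1 (mod f). (F_11[x]/(f) is a field with 11^4 = 14641 elements since f is irreducible of degree 4.)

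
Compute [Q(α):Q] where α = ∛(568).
[Q(α):Q] = 3

The minimal polynomial of α is x^3 - 568, irreducible over Q since 568 is not a perfect cube (so x^3 - 568 has no rational root). Hence [Q(α):Q] = deg(m_α) = 3.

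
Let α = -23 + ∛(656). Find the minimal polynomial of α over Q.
m_α(x) = x^3 + 69x^2 + 1587x + 11511

Set β = α + 23 = ∛(656), so β^3 = 656. Then (α + 23)^3 - 656 = 0, i.e. α is a root of g(x) = (x + 23)^3 - 656 = x^3 + 69x^2 + 1587x + 11511. Since g(x) = h(x + 23) where h(x) = x^3 - 656, and h is irreducible over Q (because 656 is not a perfect cube, so h has no rational root, and a monic cubic with no rational root is irreducible), g is also irreducible (irreducibility is preserved under the substitution x → x + 23). Hence m_α(x) = x^3 + 69x^2 + 1587x + 11511.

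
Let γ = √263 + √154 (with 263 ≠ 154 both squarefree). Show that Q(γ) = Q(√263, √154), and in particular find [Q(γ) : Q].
[Q(γ) : Q] = 4 (equivalently, Q(γ) = Q(√263, √154))

Obviously Q(γ) ⊆ Q(√263, √154), and [Q(√263, √154):Q] = 4 (since 263, 154 are distinct squarefree integers > 1 with 40502 not a perfect square). To show equality we compute the minimal polynomial of γ. From γ = √263 + √154: γ^2 = 263 + 2√(40502) + 154 = 417 + 2√(40502), so γ^2 - 417 = 2√(40502); squaring, (γ^2 - 417)^2 = 4·40502, i.e. γ^4 - 834γ^2 + 173889 - 162008 = 0, i.e. γ^4 - 834γ^2 + 11881 = 0. So γ is a root of x^4 - 834x^2 + 11881. This polynomial is irreducible over Q: it has no rational root (each ±√263 ± √154 is irrational), and any factorization into two quadratics over Q would force √(40502) ∈ Q (pairing opposite roots) or √263, √154 ∈ Q (other pairings), all impossible. Hence [Q(γ):Q] = 4 = [Q(√263, √154):Q], so Q(γ) = Q(√263, √154).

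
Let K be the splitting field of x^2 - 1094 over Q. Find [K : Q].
[K : Q] = 2

f(x) = x^2 - 1094 factors as (x - √1094)(x + √1094). The splitting field is K = Q(√1094). Since 1094 is squarefree and > 1, it is not a perfect square, so x^2 - 1094 is irreducible over Q and [Q(√1094) : Q] = 2. Hence [K : Q] = 2.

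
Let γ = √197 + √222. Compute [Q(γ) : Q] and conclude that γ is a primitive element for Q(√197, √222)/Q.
[Q(γ) : Q] = 4 (equivalently, Q(γ) = Q(√197, √222))

Obviously Q(γ) ⊆ Q(√197, √222), and [Q(√197, √222):Q] = 4 (since 197, 222 are distinct squarefree integers > 1 with 43734 not a perfect square). To show equality we compute the minimal polynomial of γ. From γ = √197 + √222: γ^2 = 197 + 2√(43734) + 222 = 419 + 2√(43734), so γ^2 - 419 = 2√(43734); squaring, (γ^2 - 419)^2 = 4·43734, i.e. γ^4 - 838γ^2 + 175561 - 174936 = 0, i.e. γ^4 - 838γ^2 + 625 = 0. So γ is a root of x^4 - 838x^2 + 625. This polynomial is irreducible over Q: it has no rational root (each ±√197 ± √222 is irrational), and any factorization into two quadratics over Q would force √(43734) ∈ Q (pairing opposite roots) or √197, √222 ∈ Q (other pairings), all impossible. Hence [Q(γ):Q] = 4 = [Q(√197, √222):Q], so Q(γ) = Q(√197, √222).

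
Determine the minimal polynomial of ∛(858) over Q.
m_α(x) = x^3 - 858

α satisfies α^3 = 858, so x^3 - 858 annihilates α. By the rational root test, a rational root p/q (in lowest terms) of x^3 - 858 would satisfy p^3 = 858 q^3, forcing q = 1 and p^3 = 858; but 858 is not a perfect cube, contradiction. A monic cubic over Q with no rational root is irreducible (any nontrivial factorization would include a linear factor). Hence x^3 - 858 is the minimal polynomial of α, and in particular [Q(α):Q] = 3.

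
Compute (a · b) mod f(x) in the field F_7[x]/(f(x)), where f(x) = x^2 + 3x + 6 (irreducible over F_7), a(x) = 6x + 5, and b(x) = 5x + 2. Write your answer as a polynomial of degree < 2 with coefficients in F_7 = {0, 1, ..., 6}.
a · b ≡ 3x + 5 (mod f(x))

Multiply in F_7[x]: a(x)·b(x) = (6x + 5)·(5x + 2) = 2x^2 + 2x + 3. This has degree ≥ 2, so divide by f(x) over F_7: 2x^2 + 2x + 3 = (2)·(x^2 + 3x + 6) + (3x + 5). Hence a·b ≡ 3x + 5 (mod f). (F_7[x]/(f) is a field with 7^2 = 49 elements since f is irreducible of degree 2.)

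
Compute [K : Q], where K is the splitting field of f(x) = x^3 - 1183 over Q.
[K : Q] = 6

The roots of x^3 - 1183 are ∛1183, ω∛1183, ω^2∛1183 where ω = e^(2πi/3) is a primitive cube root of unity, so K = Q(∛1183, ω). Now [Q(∛1183):Q] = 3 (since 1183 is not a perfect cube, x^3 - 1183 is irreducible) and [Q(ω):Q] = 2. Both 2 and 3 divide [K:Q], and [K:Q] ≤ 3·2 = 6, so [K:Q] = 6. (Equivalently: Q(∛1183) ⊂ R but ω ∉ R, so [K : Q(∛1183)] = 2.)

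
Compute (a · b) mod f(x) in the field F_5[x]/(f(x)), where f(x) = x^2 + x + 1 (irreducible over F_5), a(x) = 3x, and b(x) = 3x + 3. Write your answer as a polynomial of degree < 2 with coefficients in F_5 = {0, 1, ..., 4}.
a · b ≡ 1 (mod f(x))

Multiply in F_5[x]: a(x)·b(x) = (3x)·(3x + 3) = 4x^2 + 4x. This has degree ≥ 2, so divide by f(x) over F_5: 4x^2 + 4x = (4)·(x^2 + x + 1) + (1). Hence a·b ≡ 1 (mod f). (F_5[x]/(f) is a field with 5^2 = 25 elements since f is irreducible of degree 2.)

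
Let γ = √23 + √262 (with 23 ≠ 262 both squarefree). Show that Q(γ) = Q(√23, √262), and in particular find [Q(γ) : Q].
[Q(γ) : Q] = 4 (equivalently, Q(γ) = Q(√23, √262))

Obviously Q(γ) ⊆ Q(√23, √262), and [Q(√23, √262):Q] = 4 (since 23, 262 are distinct squarefree integers > 1 with 6026 not a perfect square). To show equality we compute the minimal polynomial of γ. From γ = √23 + √262: γ^2 = 23 + 2√(6026) + 262 = 285 + 2√(6026), so γ^2 - 285 = 2√(6026); squaring, (γ^2 - 285)^2 = 4·6026, i.e. γ^4 - 570γ^2 + 81225 - 24104 = 0, i.e. γ^4 - 570γ^2 + 57121 = 0. So γ is a root of x^4 - 570x^2 + 57121. This polynomial is irreducible over Q: it has no rational root (each ±√23 ± √262 is irrational), and any factorization into two quadratics over Q would force √(6026) ∈ Q (pairing opposite roots) or √23, √262 ∈ Q (other pairings), all impossible. Hence [Q(γ):Q] = 4 = [Q(√23, √262):Q], so Q(γ) = Q(√23, √262).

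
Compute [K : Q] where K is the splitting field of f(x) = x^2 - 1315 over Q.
[K : Q] = 2

f(x) = x^2 - 1315 factors as (x - √1315)(x + √1315). The splitting field is K = Q(√1315). Since 1315 is squarefree and > 1, it is not a perfect square, so x^2 - 1315 is irreducible over Q and [Q(√1315) : Q] = 2. Hence [K : Q] = 2.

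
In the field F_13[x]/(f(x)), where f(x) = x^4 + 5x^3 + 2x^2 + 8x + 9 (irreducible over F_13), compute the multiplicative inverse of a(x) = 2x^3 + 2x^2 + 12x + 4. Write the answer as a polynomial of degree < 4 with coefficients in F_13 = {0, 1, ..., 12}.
a(x)^(-1) ≡ 9x^2 + 2x (mod f(x))

Since f is irreducible over F_13, F_13[x]/(f) is a field and a(x) ≠ 0 has an inverse. Apply the extended Euclidean algorithm to f(x) and a(x) in F_13[x]: f(x) = (7x + 2)·a(x) + (5x^2 + 8x + 1);  a(x) = (3x + 6)·(5x^2 + 8x + 1) + (11). The last nonzero remainder is the constant 11 = gcd(f, a) in F_13. Back-substituting through the division chain expresses 11 = s(x)·a(x) + t(x)·f(x) with s(x) ≡ 8x^2 + 9x (mod f), so (8x^2 + 9x)·a(x) ≡ 11 (mod f). Multiplying by 11^(-1) ≡ 6 in F_13 gives a(x)^(-1) ≡ 6·(8x^2 + 9x) ≡ 9x^2 + 2x (mod f). Check: (2x^3 + 2x^2 + 12x + 4)·(9x^2 + 2x) = 5x^5 + 9x^4 + 8x^3 + 8x^2 + 8x ≡ 1 (mod x^4 + 5x^3 + 2x^2 + 8x + 9).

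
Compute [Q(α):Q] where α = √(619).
[Q(α):Q] = 2

[Q(α):Q] equals the degree of the minimal polynomial of α. Here α^2 = 619 and x^2 - 619 is irreducible (d = 619 is squarefree, ≠ 1, hence not a square), so deg(m_α) = 2. Thus [Q(α):Q] = 2.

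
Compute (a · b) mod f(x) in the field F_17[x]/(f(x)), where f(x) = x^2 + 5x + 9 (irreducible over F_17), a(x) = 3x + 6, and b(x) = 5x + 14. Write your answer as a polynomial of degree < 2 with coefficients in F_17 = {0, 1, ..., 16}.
a · b ≡ 14x (mod f(x))

Multiply in F_17[x]: a(x)·b(x) = (3x + 6)·(5x + 14) = 15x^2 + 4x + 16. This has degree ≥ 2, so divide by f(x) over F_17: 15x^2 + 4x + 16 = (15)·(x^2 + 5x + 9) + (14x). Hence a·b ≡ 14x (mod f). (F_17[x]/(f) is a field with 17^2 = 289 elements since f is irreducible of degree 2.)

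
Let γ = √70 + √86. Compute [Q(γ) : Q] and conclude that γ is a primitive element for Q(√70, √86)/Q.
[Q(γ) : Q] = 4 (equivalently, Q(γ) = Q(√70, √86))

Obviously Q(γ) ⊆ Q(√70, √86), and [Q(√70, √86):Q] = 4 (since 70, 86 are distinct squarefree integers > 1 with 6020 not a perfect square). To show equality we compute the minimal polynomial of γ. From γ = √70 + √86: γ^2 = 70 + 2√(6020) + 86 = 156 + 2√(6020), so γ^2 - 156 = 2√(6020); squaring, (γ^2 - 156)^2 = 4·6020, i.e. γ^4 - 312γ^2 + 24336 - 24080 = 0, i.e. γ^4 - 312γ^2 + 256 = 0. So γ is a root of x^4 - 312x^2 + 256. This polynomial is irreducible over Q: it has no rational root (each ±√70 ± √86 is irrational), and any factorization into two quadratics over Q would force √(6020) ∈ Q (pairing opposite roots) or √70, √86 ∈ Q (other pairings), all impossible. Hence [Q(γ):Q] = 4 = [Q(√70, √86):Q], so Q(γ) = Q(√70, √86).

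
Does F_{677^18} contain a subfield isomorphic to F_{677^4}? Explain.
No: F_{677^4} is not a subfield of F_{677^18}

F_{p^m} embeds in F_{p^n} iff m | n. Here 4 ∤ 18 (since 18 = 4·4 + 2 with remainder 2 ≠ 0), so F_{677^4} is not a subfield of F_{677^18}. Equivalently: if it were, the tower law would give 4 = [F_{677^4}:F_677] dividing [F_{677^18}:F_677] = 18, contradiction.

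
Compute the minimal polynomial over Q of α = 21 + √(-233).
m_α(x) = x^2 - 42x + 674

From α - 21 = √(-233), squaring gives (α - 21)^2 = -233, i.e. α^2 - 42α + 441 = -233, so α^2 - 42α + 674 = 0. The discriminant of x^2 - 42x + 674 is (-42)^2 - 4·(674) = 1764 - 2696 = -932, and 4·(-233) is not a perfect square in Q since -233 is squarefree and ≠ 1. Hence x^2 - 42x + 674 is irreducible over Q and is the minimal polynomial of α.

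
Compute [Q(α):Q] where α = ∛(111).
[Q(α):Q] = 3

The minimal polynomial of α is x^3 - 111, irreducible over Q since 111 is not a perfect cube (so x^3 - 111 has no rational root). Hence [Q(α):Q] = deg(m_α) = 3.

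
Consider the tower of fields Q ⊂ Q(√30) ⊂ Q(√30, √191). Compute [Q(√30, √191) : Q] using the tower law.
[Q(√30, √191) : Q] = 4

[Q(√30):Q] = 2 (min poly x^2 - 30, irreducible since 30 is squarefree > 1). For the top step, suppose √191 ∈ Q(√30), say √191 = c + d√30 with c, d ∈ Q. Squaring: 191 = c^2 + 30d^2 + 2cd√30. Since √30 ∉ Q this forces 2cd = 0. If d = 0 then √191 = c ∈ Q, contradicting 191 squarefree > 1. If c = 0 then 191 = 30d^2, so 30·191 = (30d)^2 is a perfect square in Q — but 30·191 = 5730 is not a perfect square (since 30 and 191 are distinct squarefree integers). Contradiction. Hence √191 ∉ Q(√30), so x^2 - 191 stays irreducible over Q(√30) and [Q(√30, √191) : Q(√30)] = 2. By the tower law, [Q(√30, √191) : Q] = 2 · 2 = 4.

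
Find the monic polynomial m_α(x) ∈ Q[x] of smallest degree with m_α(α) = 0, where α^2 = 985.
m_α(x) = x^2 - 985

α satisfies α^2 - 985 = 0, so x^2 - 985 annihilates α. Since d = 985 is squarefree and ≠ 1, it is not a perfect square in Q, so x^2 - 985 has no rational root and is therefore irreducible over Q (a degree-2 polynomial over a field is irreducible iff it has no root). Hence m_α(x) = x^2 - 985.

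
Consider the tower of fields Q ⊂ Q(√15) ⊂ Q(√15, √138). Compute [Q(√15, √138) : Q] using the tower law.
[Q(√15, √138) : Q] = 4

[Q(√15):Q] = 2 (min poly x^2 - 15, irreducible since 15 is squarefree > 1). For the top step, suppose √138 ∈ Q(√15), say √138 = c + d√15 with c, d ∈ Q. Squaring: 138 = c^2 + 15d^2 + 2cd√15. Since √15 ∉ Q this forces 2cd = 0. If d = 0 then √138 = c ∈ Q, contradicting 138 squarefree > 1. If c = 0 then 138 = 15d^2, so 15·138 = (15d)^2 is a perfect square in Q — but 15·138 = 2070 is not a perfect square (since 15 and 138 are distinct squarefree integers). Contradiction. Hence √138 ∉ Q(√15), so x^2 - 138 stays irreducible over Q(√15) and [Q(√15, √138) : Q(√15)] = 2. By the tower law, [Q(√15, √138) : Q] = 2 · 2 = 4.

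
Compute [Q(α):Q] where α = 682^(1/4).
[Q(α):Q] = 4

α is a root of x^4 - 682. By Eisenstein's criterion at the prime p = 2 (which divides the constant term 682 but p^2 = 4 does not, since 682 is squarefree), x^4 - 682 is irreducible over Q. Hence [Q(α):Q] = 4.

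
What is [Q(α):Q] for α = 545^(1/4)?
[Q(α):Q] = 4

α is a root of x^4 - 545. By Eisenstein's criterion at the prime p = 5 (which divides the constant term 545 but p^2 = 25 does not, since 545 is squarefree), x^4 - 545 is irreducible over Q. Hence [Q(α):Q] = 4.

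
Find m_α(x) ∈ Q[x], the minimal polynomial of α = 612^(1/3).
m_α(x) = x^3 - 612

α satisfies α^3 = 612, so x^3 - 612 annihilates α. By the rational root test, a rational root p/q (in lowest terms) of x^3 - 612 would satisfy p^3 = 612 q^3, forcing q = 1 and p^3 = 612; but 612 is not a perfect cube, contradiction. A monic cubic over Q with no rational root is irreducible (any nontrivial factorization would include a linear factor). Hence x^3 - 612 is the minimal polynomial of α, and in particular [Q(α):Q] = 3.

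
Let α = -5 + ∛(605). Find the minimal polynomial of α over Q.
m_α(x) = x^3 + 15x^2 + 75x - 480

Set β = α + 5 = ∛(605), so β^3 = 605. Then (α + 5)^3 - 605 = 0, i.e. α is a root of g(x) = (x + 5)^3 - 605 = x^3 + 15x^2 + 75x - 480. Since g(x) = h(x + 5) where h(x) = x^3 - 605, and h is irreducible over Q (because 605 is not a perfect cube, so h has no rational root, and a monic cubic with no rational root is irreducible), g is also irreducible (irreducibility is preserved under the substitution x → x + 5). Hence m_α(x) = x^3 + 15x^2 + 75x - 480.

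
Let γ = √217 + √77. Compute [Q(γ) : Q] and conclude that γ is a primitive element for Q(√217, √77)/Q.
[Q(γ) : Q] = 4 (equivalently, Q(γ) = Q(√217, √77))

Obviously Q(γ) ⊆ Q(√217, √77), and [Q(√217, √77):Q] = 4 (since 217, 77 are distinct squarefree integers > 1 with 16709 not a perfect square). To show equality we compute the minimal polynomial of γ. From γ = √217 + √77: γ^2 = 217 + 2√(16709) + 77 = 294 + 2√(16709), so γ^2 - 294 = 2√(16709); squaring, (γ^2 - 294)^2 = 4·16709, i.e. γ^4 - 588γ^2 + 86436 - 66836 = 0, i.e. γ^4 - 588γ^2 + 19600 = 0. So γ is a root of x^4 - 588x^2 + 19600. This polynomial is irreducible over Q: it has no rational root (each ±√217 ± √77 is irrational), and any factorization into two quadratics over Q would force √(16709) ∈ Q (pairing opposite roots) or √217, √77 ∈ Q (other pairings), all impossible. Hence [Q(γ):Q] = 4 = [Q(√217, √77):Q], so Q(γ) = Q(√217, √77).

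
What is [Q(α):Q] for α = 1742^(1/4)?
[Q(α):Q] = 4

α is a root of x^4 - 1742. By Eisenstein's criterion at the prime p = 2 (which divides the constant term 1742 but p^2 = 4 does not, since 1742 is squarefree), x^4 - 1742 is irreducible over Q. Hence [Q(α):Q] = 4.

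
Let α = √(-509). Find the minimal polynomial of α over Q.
m_α(x) = x^2 + 509

α satisfies α^2 + 509 = 0, so x^2 + 509 annihilates α. Since d = -509 is squarefree and ≠ 1, it is not a perfect square in Q, so x^2 + 509 has no rational root and is therefore irreducible over Q (a degree-2 polynomial over a field is irreducible iff it has no root). Hence m_α(x) = x^2 + 509.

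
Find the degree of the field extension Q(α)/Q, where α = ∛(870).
[Q(α):Q] = 3

The minimal polynomial of α is x^3 - 870, irreducible over Q since 870 is not a perfect cube (so x^3 - 870 has no rational root). Hence [Q(α):Q] = deg(m_α) = 3.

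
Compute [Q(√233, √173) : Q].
[Q(√233, √173) : Q] = 4

[Q(√233):Q] = 2 (min poly x^2 - 233, irreducible since 233 is squarefree > 1). For the top step, suppose √173 ∈ Q(√233), say √173 = c + d√233 with c, d ∈ Q. Squaring: 173 = c^2 + 233d^2 + 2cd√233. Since √233 ∉ Q this forces 2cd = 0. If d = 0 then √173 = c ∈ Q, contradicting 173 squarefree > 1. If c = 0 then 173 = 233d^2, so 233·173 = (233d)^2 is a perfect square in Q — but 233·173 = 40309 is not a perfect square (since 233 and 173 are distinct squarefree integers). Contradiction. Hence √173 ∉ Q(√233), so x^2 - 173 stays irreducible over Q(√233) and [Q(√233, √173) : Q(√233)] = 2. By the tower law, [Q(√233, √173) : Q] = 2 · 2 = 4.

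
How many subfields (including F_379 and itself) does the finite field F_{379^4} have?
F_{379^4} has 3 subfields

The subfields of F_{p^n} are exactly the fields F_{p^d} for d | n (each is the fixed field of the unique index-d subgroup of Gal(F_{p^n}/F_p) ≅ Z/nZ). The divisors of n = 4 are {1, 2, 4}, giving 3 subfields: F_{379^1}, F_{379^2}, F_{379^4}.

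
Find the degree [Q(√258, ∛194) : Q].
[Q(√258, ∛194) : Q] = 6

Let L = Q(√258, ∛194). Since Q(√258) ⊂ L and [Q(√258):Q] = 2, the tower law gives 2 | [L:Q]. Likewise Q(∛194) ⊂ L with [Q(∛194):Q] = 3 (because 194 is not a perfect cube), so 3 | [L:Q]. As gcd(2,3) = 1, [L:Q] is divisible by 6. Conversely L is generated over Q by √258 and ∛194, so [L:Q] ≤ 2·3 = 6. Therefore [Q(√258, ∛194) : Q] = 6.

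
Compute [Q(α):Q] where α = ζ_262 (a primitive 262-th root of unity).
[Q(α):Q] = 130

The minimal polynomial of ζ_262 over Q is the 262-th cyclotomic polynomial Φ_262(x), which is irreducible over Q and has degree φ(262) = 130. Hence [Q(α):Q] = φ(262) = 130.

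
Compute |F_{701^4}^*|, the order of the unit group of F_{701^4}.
|F_{701^4}^*| = 241474942800

F_{701^4} has 701^4 = 241474942801 elements; its multiplicative group consists of all nonzero elements, so |F_{701^4}^*| = 241474942801 - 1 = 241474942800. (It is cyclic since any finite subgroup of the multiplicative group of a field is cyclic.)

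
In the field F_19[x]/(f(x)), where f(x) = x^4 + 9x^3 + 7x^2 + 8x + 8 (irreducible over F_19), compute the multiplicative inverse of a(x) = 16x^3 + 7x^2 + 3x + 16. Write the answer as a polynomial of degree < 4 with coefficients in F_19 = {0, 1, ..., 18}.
a(x)^(-1) ≡ 3x^3 + 12x^2 + 15 (mod f(x))

Since f is irreducible over F_19, F_19[x]/(f) is a field and a(x) ≠ 0 has an inverse. Apply the extended Euclidean algorithm to f(x) and a(x) in F_19[x]: f(x) = (6x + 11)·a(x) + (7x^2 + 12x + 3);  a(x) = (5x + 6)·(7x^2 + 12x + 3) + (11x + 17);  (7x^2 + 12x + 3) = (11x + 10)·(11x + 17) + (4). The last nonzero remainder is the constant 4 = gcd(f, a) in F_19. Back-substituting through the division chain expresses 4 = s(x)·a(x) + t(x)·f(x) with s(x) ≡ 12x^3 + 10x^2 + 3 (mod f), so (12x^3 + 10x^2 + 3)·a(x) ≡ 4 (mod f). Multiplying by 4^(-1) ≡ 5 in F_19 gives a(x)^(-1) ≡ 5·(12x^3 + 10x^2 + 3) ≡ 3x^3 + 12x^2 + 15 (mod f). Check: (16x^3 + 7x^2 + 3x + 16)·(3x^3 + 12x^2 + 15) = 10x^6 + 4x^5 + 17x^4 + x^3 + 12x^2 + 7x + 12 ≡ 1 (mod x^4 + 9x^3 + 7x^2 + 8x + 8).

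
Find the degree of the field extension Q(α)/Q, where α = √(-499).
[Q(α):Q] = 2

[Q(α):Q] equals the degree of the minimal polynomial of α. Here α^2 = -499 and x^2 + 499 is irreducible (d = -499 is squarefree, ≠ 1, hence not a square), so deg(m_α) = 2. Thus [Q(α):Q] = 2.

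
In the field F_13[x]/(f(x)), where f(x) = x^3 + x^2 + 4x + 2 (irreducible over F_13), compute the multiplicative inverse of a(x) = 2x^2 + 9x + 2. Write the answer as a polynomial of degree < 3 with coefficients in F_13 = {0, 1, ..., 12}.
a(x)^(-1) ≡ 2x^2 + 8x + 11 (mod f(x))

Since f is irreducible over F_13, F_13[x]/(f) is a field and a(x) ≠ 0 has an inverse. Apply the extended Euclidean algorithm to f(x) and a(x) in F_13[x]: f(x) = (7x + 8)·a(x) + (9x + 12);  a(x) = (6x + 6)·(9x + 12) + (8). The last nonzero remainder is the constant 8 = gcd(f, a) in F_13. Back-substituting through the division chain expresses 8 = s(x)·a(x) + t(x)·f(x) with s(x) ≡ 3x^2 + 12x + 10 (mod f), so (3x^2 + 12x + 10)·a(x) ≡ 8 (mod f). Multiplying by 8^(-1) ≡ 5 in F_13 gives a(x)^(-1) ≡ 5·(3x^2 + 12x + 10) ≡ 2x^2 + 8x + 11 (mod f). Check: (2x^2 + 9x + 2)·(2x^2 + 8x + 11) = 4x^4 + 8x^3 + 7x^2 + 11x + 9 ≡ 1 (mod x^3 + x^2 + 4x + 2).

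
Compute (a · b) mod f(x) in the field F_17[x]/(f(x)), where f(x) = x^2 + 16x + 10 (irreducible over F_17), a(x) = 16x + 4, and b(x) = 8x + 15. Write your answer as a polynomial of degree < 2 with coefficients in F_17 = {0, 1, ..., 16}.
a · b ≡ 9x + 4 (mod f(x))

Multiply in F_17[x]: a(x)·b(x) = (16x + 4)·(8x + 15) = 9x^2 + 9. This has degree ≥ 2, so divide by f(x) over F_17: 9x^2 + 9 = (9)·(x^2 + 16x + 10) + (9x + 4). Hence a·b ≡ 9x + 4 (mod f). (F_17[x]/(f) is a field with 17^2 = 289 elements since f is irreducible of degree 2.)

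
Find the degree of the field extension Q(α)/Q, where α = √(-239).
[Q(α):Q] = 2

[Q(α):Q] equals the degree of the minimal polynomial of α. Here α^2 = -239 and x^2 + 239 is irreducible (d = -239 is squarefree, ≠ 1, hence not a square), so deg(m_α) = 2. Thus [Q(α):Q] = 2.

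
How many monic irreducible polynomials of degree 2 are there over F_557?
There are 154846 monic irreducible polynomials of degree 2 over F_557

Each element of F_{557^2} that lies in no proper subfield is a root of exactly one monic irreducible of degree 2 over F_557, and each such polynomial has 2 distinct roots in F_{557^2}. By Möbius inversion the count is N_557(2) = (1/2) Σ_{d|2} μ(2/d) · 557^d = (1/2)(μ(2)·557^1 + μ(1)·557^2) = 309692/2 = 154846.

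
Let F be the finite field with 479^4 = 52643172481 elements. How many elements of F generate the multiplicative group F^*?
There are φ(52643172480) = 13811646464 primitive elements

F_q^* is cyclic of order q - 1 = 52643172480. A cyclic group of order m has exactly φ(m) generators. Here m = 52643172480 = 2^7 · 3 · 5 · 89 · 239 · 1289, so the number of primitive elements is φ(52643172480) = 13811646464.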